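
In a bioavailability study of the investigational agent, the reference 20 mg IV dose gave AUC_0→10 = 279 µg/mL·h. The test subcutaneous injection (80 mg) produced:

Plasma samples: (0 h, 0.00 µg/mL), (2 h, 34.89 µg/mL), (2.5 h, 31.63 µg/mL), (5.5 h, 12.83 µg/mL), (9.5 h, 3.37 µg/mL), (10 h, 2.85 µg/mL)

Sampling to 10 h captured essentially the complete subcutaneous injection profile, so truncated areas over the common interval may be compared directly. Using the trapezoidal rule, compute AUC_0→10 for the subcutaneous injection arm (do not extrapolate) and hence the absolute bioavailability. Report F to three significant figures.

Trapezoidal AUC_0→10 (subcutaneous injection):
  [0→2]: (0.00+34.89)/2 × 2 = 34.89
  [2→2.5]: (34.89+31.63)/2 × 0.5 = 16.63
  [2.5→5.5]: (31.63+12.83)/2 × 3 = 66.69
  [5.5→9.5]: (12.83+3.37)/2 × 4 = 32.4
  [9.5→10]: (3.37+2.85)/2 × 0.5 = 1.555
  Sum = 152.165 µg/mL·h
F = (AUC_ev/D_ev)/(AUC_iv/D_iv) = (152.165/80)/(279/20) = 1.9020625/13.95 = 0.1363

F = 0.136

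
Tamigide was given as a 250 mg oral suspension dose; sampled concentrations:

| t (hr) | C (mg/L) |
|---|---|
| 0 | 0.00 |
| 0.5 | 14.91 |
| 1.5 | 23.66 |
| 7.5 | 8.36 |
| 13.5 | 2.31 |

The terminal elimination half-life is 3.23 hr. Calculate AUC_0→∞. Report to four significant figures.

Trapezoidal AUC_0→13.5:
  [0→0.5]: (0.00+14.91)/2 × 0.5 = 3.7275
  [0.5→1.5]: (14.91+23.66)/2 × 1 = 19.285
  [1.5→7.5]: (23.66+8.36)/2 × 6 = 96.06
  [7.5→13.5]: (8.36+2.31)/2 × 6 = 32.01
  Sum = 151.0825 mg/L·hr
k_e = ln2 / t½ = 0.693147 / 3.23 = 0.2146 hr^-1
Extrapolated tail: C_last / k_e = 2.31 / 0.2146 = 10.764
AUC_0→∞ = 151.0825 + 10.764 = 161.8465 mg/L·hr

AUC = 161.8 mg/L·hr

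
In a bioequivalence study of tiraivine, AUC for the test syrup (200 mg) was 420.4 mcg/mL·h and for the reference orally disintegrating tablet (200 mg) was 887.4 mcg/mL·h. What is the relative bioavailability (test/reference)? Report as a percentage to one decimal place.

F_rel = (AUC_test/D_test) / (AUC_ref/D_ref)
      = (420.4/200) / (887.4/200)
      = 2.102 / 4.437 = 0.4737 = 47.37%

F_rel = 47.4%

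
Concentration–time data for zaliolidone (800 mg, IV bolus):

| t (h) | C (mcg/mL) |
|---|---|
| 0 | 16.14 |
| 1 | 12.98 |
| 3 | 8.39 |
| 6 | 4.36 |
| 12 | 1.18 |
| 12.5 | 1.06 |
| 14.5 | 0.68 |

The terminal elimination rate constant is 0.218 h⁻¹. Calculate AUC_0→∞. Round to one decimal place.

Trapezoidal AUC_0→14.5:
  [0→1]: (16.14+12.98)/2 × 1 = 14.56
  [1→3]: (12.98+8.39)/2 × 2 = 21.37
  [3→6]: (8.39+4.36)/2 × 3 = 19.125
  [6→12]: (4.36+1.18)/2 × 6 = 16.62
  [12→12.5]: (1.18+1.06)/2 × 0.5 = 0.56
  [12.5→14.5]: (1.06+0.68)/2 × 2 = 1.74
  Sum = 73.975 mcg/mL·h
Extrapolated tail: C_last / k_e = 0.68 / 0.218 = 3.119
AUC_0→∞ = 73.975 + 3.119 = 77.094 mcg/mL·h

AUC = 77.1 mcg/mL·h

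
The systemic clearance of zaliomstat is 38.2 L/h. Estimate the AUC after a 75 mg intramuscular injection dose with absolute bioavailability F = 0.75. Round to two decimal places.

AUC_0→∞ = F × Dose / CL
        = 0.75 × 75 / 38.2 = 1.47251 mg/L·h

AUC = 1.47 mg/L·h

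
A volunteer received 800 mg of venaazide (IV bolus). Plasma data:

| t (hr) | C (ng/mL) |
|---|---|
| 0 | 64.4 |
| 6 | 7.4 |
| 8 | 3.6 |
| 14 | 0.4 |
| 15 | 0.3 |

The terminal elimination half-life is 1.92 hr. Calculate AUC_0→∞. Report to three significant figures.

Trapezoidal AUC_0→15:
  [0→6]: (64.4+7.4)/2 × 6 = 215.4
  [6→8]: (7.4+3.6)/2 × 2 = 11.0
  [8→14]: (3.6+0.4)/2 × 6 = 12.0
  [14→15]: (0.4+0.3)/2 × 1 = 0.35
  Sum = 238.75 ng/mL·hr
k_e = ln2 / t½ = 0.693147 / 1.92 = 0.3610 hr^-1
Extrapolated tail: C_last / k_e = 0.3 / 0.361 = 0.831
AUC_0→∞ = 238.75 + 0.831 = 239.581 ng/mL·hr

AUC = 240 ng/mL·hr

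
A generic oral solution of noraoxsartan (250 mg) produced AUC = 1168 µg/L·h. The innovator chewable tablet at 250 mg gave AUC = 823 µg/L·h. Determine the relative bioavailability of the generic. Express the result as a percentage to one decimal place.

F_rel = 141.9%

F_rel = (AUC_test/D_test) / (AUC_ref/D_ref)
      = (1168/250) / (823/250)
      = 4.672 / 3.292 = 1.4192 = 141.92%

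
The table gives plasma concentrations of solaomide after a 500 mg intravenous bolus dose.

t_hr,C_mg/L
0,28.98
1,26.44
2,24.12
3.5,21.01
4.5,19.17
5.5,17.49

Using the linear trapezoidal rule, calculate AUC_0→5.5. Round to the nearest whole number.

AUC = 125 mg/L·hr

Trapezoidal AUC_0→5.5:
  [0→1]: (28.98+26.44)/2 × 1 = 27.71
  [1→2]: (26.44+24.12)/2 × 1 = 25.28
  [2→3.5]: (24.12+21.01)/2 × 1.5 = 33.8475
  [3.5→4.5]: (21.01+19.17)/2 × 1 = 20.09
  [4.5→5.5]: (19.17+17.49)/2 × 1 = 18.33
  Sum = 125.2575 mg/L·hr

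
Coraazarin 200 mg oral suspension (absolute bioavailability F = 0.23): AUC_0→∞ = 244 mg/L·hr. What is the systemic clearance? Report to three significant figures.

CL = F × Dose / AUC_0→∞
   = 0.23 × 200 / 244 = 0.188525 L/hr

CL = 0.189 L/hr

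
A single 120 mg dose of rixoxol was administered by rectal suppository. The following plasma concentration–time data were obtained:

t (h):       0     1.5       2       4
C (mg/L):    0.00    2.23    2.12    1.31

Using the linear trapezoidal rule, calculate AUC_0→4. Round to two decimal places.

AUC = 6.19 mg/L·h

Trapezoidal AUC_0→4:
  [0→1.5]: (0.00+2.23)/2 × 1.5 = 1.6725
  [1.5→2]: (2.23+2.12)/2 × 0.5 = 1.0875
  [2→4]: (2.12+1.31)/2 × 2 = 3.43
  Sum = 6.19 mg/L·h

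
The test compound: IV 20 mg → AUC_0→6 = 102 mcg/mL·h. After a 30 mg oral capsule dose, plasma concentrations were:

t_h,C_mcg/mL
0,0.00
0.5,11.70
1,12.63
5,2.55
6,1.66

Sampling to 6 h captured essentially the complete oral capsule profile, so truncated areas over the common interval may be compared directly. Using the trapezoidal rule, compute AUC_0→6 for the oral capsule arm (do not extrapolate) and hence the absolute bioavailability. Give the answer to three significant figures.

Trapezoidal AUC_0→6 (oral capsule):
  [0→0.5]: (0.00+11.70)/2 × 0.5 = 2.925
  [0.5→1]: (11.70+12.63)/2 × 0.5 = 6.0825
  [1→5]: (12.63+2.55)/2 × 4 = 30.36
  [5→6]: (2.55+1.66)/2 × 1 = 2.105
  Sum = 41.4725 mcg/mL·h
F = (AUC_ev/D_ev)/(AUC_iv/D_iv) = (41.4725/30)/(102/20) = 1.38242/5.1 = 0.2711

F = 0.271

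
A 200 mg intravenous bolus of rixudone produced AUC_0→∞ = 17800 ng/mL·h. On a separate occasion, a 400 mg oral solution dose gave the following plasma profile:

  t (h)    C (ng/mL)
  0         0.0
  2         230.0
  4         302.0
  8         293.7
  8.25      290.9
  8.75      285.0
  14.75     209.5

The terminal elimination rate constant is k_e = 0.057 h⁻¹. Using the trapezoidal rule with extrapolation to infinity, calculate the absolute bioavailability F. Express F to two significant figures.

Trapezoidal AUC_0→14.75 (oral solution):
  [0→2]: (0.0+230.0)/2 × 2 = 230.0
  [2→4]: (230.0+302.0)/2 × 2 = 532.0
  [4→8]: (302.0+293.7)/2 × 4 = 1191.4
  [8→8.25]: (293.7+290.9)/2 × 0.25 = 73.075
  [8.25→8.75]: (290.9+285.0)/2 × 0.5 = 143.975
  [8.75→14.75]: (285.0+209.5)/2 × 6 = 1483.5
  Sum = 3653.95 ng/mL·h
Tail: C_last/k_e = 209.5/0.057 = 3675.439
AUC_0→∞ (oral solution) = 3653.95 + 3675.439 = 7329.389 ng/mL·h
F = (AUC_ev/D_ev)/(AUC_iv/D_iv) = (7329.389/400)/(17800/200) = 18.3235/89 = 0.2059

F = 0.21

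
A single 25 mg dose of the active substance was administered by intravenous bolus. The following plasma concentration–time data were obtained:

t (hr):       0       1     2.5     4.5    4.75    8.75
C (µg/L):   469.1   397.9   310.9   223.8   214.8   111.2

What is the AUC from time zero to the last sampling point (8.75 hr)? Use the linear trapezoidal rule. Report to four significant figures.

Trapezoidal AUC_0→8.75:
  [0→1]: (469.1+397.9)/2 × 1 = 433.5
  [1→2.5]: (397.9+310.9)/2 × 1.5 = 531.6
  [2.5→4.5]: (310.9+223.8)/2 × 2 = 534.7
  [4.5→4.75]: (223.8+214.8)/2 × 0.25 = 54.825
  [4.75→8.75]: (214.8+111.2)/2 × 4 = 652.0
  Sum = 2206.625 µg/L·hr

AUC = 2207 µg/L·hr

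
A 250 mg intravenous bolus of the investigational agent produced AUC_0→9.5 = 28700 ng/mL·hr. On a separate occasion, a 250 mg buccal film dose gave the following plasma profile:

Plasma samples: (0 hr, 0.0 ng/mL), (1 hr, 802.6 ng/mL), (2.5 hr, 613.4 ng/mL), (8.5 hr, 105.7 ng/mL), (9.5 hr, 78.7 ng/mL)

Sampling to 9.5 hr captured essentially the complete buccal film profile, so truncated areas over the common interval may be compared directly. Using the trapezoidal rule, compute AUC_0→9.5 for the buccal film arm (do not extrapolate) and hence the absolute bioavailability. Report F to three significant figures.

F = 0.129

Trapezoidal AUC_0→9.5 (buccal film):
  [0→1]: (0.0+802.6)/2 × 1 = 401.3
  [1→2.5]: (802.6+613.4)/2 × 1.5 = 1062.0
  [2.5→8.5]: (613.4+105.7)/2 × 6 = 2157.3
  [8.5→9.5]: (105.7+78.7)/2 × 1 = 92.2
  Sum = 3712.8 ng/mL·hr
F = (AUC_ev/D_ev)/(AUC_iv/D_iv) = (3712.8/250)/(28700/250) = 14.8512/114.8 = 0.1294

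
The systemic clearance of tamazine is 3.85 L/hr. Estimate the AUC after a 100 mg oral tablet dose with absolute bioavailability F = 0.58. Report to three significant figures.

AUC_0→∞ = F × Dose / CL
        = 0.58 × 100 / 3.85 = 15.0649 mg/L·hr

AUC = 15.1 mg/L·hr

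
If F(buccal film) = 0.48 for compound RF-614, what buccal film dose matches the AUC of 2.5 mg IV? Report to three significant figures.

For equal systemic exposure: F × D_ev = D_iv
D_ev = D_iv / F = 2.5 / 0.48 = 5.20833 mg

D_buccal = 5.21 mg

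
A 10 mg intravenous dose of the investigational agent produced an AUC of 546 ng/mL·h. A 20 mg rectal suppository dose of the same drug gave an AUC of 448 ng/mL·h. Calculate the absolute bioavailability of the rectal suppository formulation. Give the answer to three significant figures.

F = 0.410

F = (AUC_ev / D_ev) / (AUC_iv / D_iv)
  = (448/20) / (546/10)
  = 22.4 / 54.6 = 0.4103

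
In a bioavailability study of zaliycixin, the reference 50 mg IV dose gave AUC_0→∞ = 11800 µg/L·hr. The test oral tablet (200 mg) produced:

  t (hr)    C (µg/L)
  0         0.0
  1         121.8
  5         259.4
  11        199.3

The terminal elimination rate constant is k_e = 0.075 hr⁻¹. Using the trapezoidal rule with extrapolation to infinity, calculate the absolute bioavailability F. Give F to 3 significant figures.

Trapezoidal AUC_0→11 (oral tablet):
  [0→1]: (0.0+121.8)/2 × 1 = 60.9
  [1→5]: (121.8+259.4)/2 × 4 = 762.4
  [5→11]: (259.4+199.3)/2 × 6 = 1376.1
  Sum = 2199.4 µg/L·hr
Tail: C_last/k_e = 199.3/0.075 = 2657.333
AUC_0→∞ (oral tablet) = 2199.4 + 2657.333 = 4856.733 µg/L·hr
F = (AUC_ev/D_ev)/(AUC_iv/D_iv) = (4856.733/200)/(11800/50) = 24.283665/236 = 0.1029

F = 0.103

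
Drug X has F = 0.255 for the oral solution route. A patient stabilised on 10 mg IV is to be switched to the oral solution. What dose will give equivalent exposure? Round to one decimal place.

For equal systemic exposure: F × D_ev = D_iv
D_ev = D_iv / F = 10 / 0.255 = 39.2157 mg

D_oral = 39.2 mg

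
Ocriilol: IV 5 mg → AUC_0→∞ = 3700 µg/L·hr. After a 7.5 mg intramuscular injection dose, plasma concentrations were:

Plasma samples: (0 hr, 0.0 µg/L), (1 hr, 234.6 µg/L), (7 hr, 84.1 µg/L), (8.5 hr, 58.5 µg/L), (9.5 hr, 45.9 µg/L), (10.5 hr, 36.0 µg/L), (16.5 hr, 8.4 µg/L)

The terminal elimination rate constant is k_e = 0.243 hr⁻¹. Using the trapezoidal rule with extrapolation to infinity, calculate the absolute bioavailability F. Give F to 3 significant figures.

F = 0.260

Trapezoidal AUC_0→16.5 (intramuscular injection):
  [0→1]: (0.0+234.6)/2 × 1 = 117.3
  [1→7]: (234.6+84.1)/2 × 6 = 956.1
  [7→8.5]: (84.1+58.5)/2 × 1.5 = 106.95
  [8.5→9.5]: (58.5+45.9)/2 × 1 = 52.2
  [9.5→10.5]: (45.9+36.0)/2 × 1 = 40.95
  [10.5→16.5]: (36.0+8.4)/2 × 6 = 133.2
  Sum = 1406.7 µg/L·hr
Tail: C_last/k_e = 8.4/0.243 = 34.568
AUC_0→∞ (intramuscular injection) = 1406.7 + 34.568 = 1441.268 µg/L·hr
F = (AUC_ev/D_ev)/(AUC_iv/D_iv) = (1441.268/7.5)/(3700/5) = 192.169/740 = 0.2597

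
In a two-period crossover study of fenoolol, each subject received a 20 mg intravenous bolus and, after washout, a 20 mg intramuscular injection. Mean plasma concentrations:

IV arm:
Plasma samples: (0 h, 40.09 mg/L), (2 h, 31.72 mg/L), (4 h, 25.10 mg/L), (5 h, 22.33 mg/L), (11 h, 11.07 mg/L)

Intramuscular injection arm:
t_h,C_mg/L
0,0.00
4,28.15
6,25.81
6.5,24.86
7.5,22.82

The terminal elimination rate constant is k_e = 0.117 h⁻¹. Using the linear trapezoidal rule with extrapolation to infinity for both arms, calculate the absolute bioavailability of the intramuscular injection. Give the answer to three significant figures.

F = 0.985

Trapezoidal AUC_0→11 (IV):
  [0→2]: (40.09+31.72)/2 × 2 = 71.81
  [2→4]: (31.72+25.10)/2 × 2 = 56.82
  [4→5]: (25.10+22.33)/2 × 1 = 23.715
  [5→11]: (22.33+11.07)/2 × 6 = 100.2
  Sum = 252.545 mg/L·h
IV tail: 11.07/0.117 = 94.615; AUC_iv,0→∞ = 252.545 + 94.615 = 347.16 mg/L·h
Trapezoidal AUC_0→7.5 (intramuscular injection):
  [0→4]: (0.00+28.15)/2 × 4 = 56.3
  [4→6]: (28.15+25.81)/2 × 2 = 53.96
  [6→6.5]: (25.81+24.86)/2 × 0.5 = 12.6675
  [6.5→7.5]: (24.86+22.82)/2 × 1 = 23.84
  Sum = 146.7675 mg/L·h
intramuscular injection tail: 22.82/0.117 = 195.043; AUC_ev,0→∞ = 146.7675 + 195.043 = 341.8105 mg/L·h
F = (AUC_ev/D_ev)/(AUC_iv/D_iv) = (341.8105/20)/(347.16/20) = 17.090525/17.358 = 0.9846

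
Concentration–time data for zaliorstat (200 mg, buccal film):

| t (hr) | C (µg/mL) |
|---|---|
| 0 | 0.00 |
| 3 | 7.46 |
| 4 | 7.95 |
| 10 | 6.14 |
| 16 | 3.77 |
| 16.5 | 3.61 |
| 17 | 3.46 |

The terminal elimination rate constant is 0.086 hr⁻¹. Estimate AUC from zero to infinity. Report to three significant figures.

Trapezoidal AUC_0→17:
  [0→3]: (0.00+7.46)/2 × 3 = 11.19
  [3→4]: (7.46+7.95)/2 × 1 = 7.705
  [4→10]: (7.95+6.14)/2 × 6 = 42.27
  [10→16]: (6.14+3.77)/2 × 6 = 29.73
  [16→16.5]: (3.77+3.61)/2 × 0.5 = 1.845
  [16.5→17]: (3.61+3.46)/2 × 0.5 = 1.7675
  Sum = 94.5075 µg/mL·hr
Extrapolated tail: C_last / k_e = 3.46 / 0.086 = 40.233
AUC_0→∞ = 94.5075 + 40.233 = 134.7405 µg/mL·hr

AUC = 135 µg/mL·hr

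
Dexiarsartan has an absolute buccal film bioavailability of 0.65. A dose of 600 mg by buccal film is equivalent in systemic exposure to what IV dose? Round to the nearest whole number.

Systemic exposure from an extravascular dose = F × D_ev, so the equivalent IV dose is F × D_ev.
D_iv = F × D_ev = 0.65 × 600 = 390 mg

D_iv = 390 mg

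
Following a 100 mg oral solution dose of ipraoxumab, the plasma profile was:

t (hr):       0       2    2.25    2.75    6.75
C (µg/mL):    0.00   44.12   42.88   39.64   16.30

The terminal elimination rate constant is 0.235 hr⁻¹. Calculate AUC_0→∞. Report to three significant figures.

Trapezoidal AUC_0→6.75:
  [0→2]: (0.00+44.12)/2 × 2 = 44.12
  [2→2.25]: (44.12+42.88)/2 × 0.25 = 10.875
  [2.25→2.75]: (42.88+39.64)/2 × 0.5 = 20.63
  [2.75→6.75]: (39.64+16.30)/2 × 4 = 111.88
  Sum = 187.505 µg/mL·hr
Extrapolated tail: C_last / k_e = 16.30 / 0.235 = 69.362
AUC_0→∞ = 187.505 + 69.362 = 256.867 µg/mL·hr

AUC = 257 µg/mL·hr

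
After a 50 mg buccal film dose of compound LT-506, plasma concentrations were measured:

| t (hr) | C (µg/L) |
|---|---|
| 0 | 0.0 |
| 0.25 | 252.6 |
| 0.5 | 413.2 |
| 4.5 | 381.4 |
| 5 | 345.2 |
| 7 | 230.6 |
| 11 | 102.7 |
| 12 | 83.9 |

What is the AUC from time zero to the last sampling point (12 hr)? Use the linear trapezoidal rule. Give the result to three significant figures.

Trapezoidal AUC_0→12:
  [0→0.25]: (0.0+252.6)/2 × 0.25 = 31.575
  [0.25→0.5]: (252.6+413.2)/2 × 0.25 = 83.225
  [0.5→4.5]: (413.2+381.4)/2 × 4 = 1589.2
  [4.5→5]: (381.4+345.2)/2 × 0.5 = 181.65
  [5→7]: (345.2+230.6)/2 × 2 = 575.8
  [7→11]: (230.6+102.7)/2 × 4 = 666.6
  [11→12]: (102.7+83.9)/2 × 1 = 93.3
  Sum = 3221.35 µg/L·hr

AUC = 3220 µg/L·hr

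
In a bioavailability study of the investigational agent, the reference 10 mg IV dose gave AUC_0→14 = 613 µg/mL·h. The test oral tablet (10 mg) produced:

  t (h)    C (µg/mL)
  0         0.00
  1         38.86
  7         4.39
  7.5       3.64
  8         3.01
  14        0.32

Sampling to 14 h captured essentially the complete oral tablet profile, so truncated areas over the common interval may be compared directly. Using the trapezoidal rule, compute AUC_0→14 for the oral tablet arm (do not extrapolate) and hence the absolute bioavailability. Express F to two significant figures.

Trapezoidal AUC_0→14 (oral tablet):
  [0→1]: (0.00+38.86)/2 × 1 = 19.43
  [1→7]: (38.86+4.39)/2 × 6 = 129.75
  [7→7.5]: (4.39+3.64)/2 × 0.5 = 2.0075
  [7.5→8]: (3.64+3.01)/2 × 0.5 = 1.6625
  [8→14]: (3.01+0.32)/2 × 6 = 9.99
  Sum = 162.84 µg/mL·h
F = (AUC_ev/D_ev)/(AUC_iv/D_iv) = (162.84/10)/(613/10) = 16.284/61.3 = 0.2656

F = 0.27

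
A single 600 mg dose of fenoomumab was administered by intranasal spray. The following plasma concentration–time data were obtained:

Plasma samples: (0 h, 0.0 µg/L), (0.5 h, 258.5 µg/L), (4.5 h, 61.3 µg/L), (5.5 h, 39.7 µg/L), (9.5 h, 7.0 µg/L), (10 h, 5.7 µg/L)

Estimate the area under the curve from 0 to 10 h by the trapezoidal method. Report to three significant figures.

AUC = 851 µg/L·h

Trapezoidal AUC_0→10:
  [0→0.5]: (0.0+258.5)/2 × 0.5 = 64.625
  [0.5→4.5]: (258.5+61.3)/2 × 4 = 639.6
  [4.5→5.5]: (61.3+39.7)/2 × 1 = 50.5
  [5.5→9.5]: (39.7+7.0)/2 × 4 = 93.4
  [9.5→10]: (7.0+5.7)/2 × 0.5 = 3.175
  Sum = 851.3 µg/L·h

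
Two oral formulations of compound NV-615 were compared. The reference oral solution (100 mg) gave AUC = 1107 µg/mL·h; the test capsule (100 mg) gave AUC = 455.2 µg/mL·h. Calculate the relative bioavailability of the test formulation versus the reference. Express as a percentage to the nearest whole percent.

F_rel = (AUC_test/D_test) / (AUC_ref/D_ref)
      = (455.2/100) / (1107/100)
      = 4.552 / 11.07 = 0.4112 = 41.12%

F_rel = 41%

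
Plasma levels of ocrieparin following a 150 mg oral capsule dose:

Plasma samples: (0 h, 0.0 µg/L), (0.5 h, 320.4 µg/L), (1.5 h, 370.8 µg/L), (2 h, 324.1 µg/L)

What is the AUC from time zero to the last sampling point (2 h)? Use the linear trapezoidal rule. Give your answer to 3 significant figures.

Trapezoidal AUC_0→2:
  [0→0.5]: (0.0+320.4)/2 × 0.5 = 80.1
  [0.5→1.5]: (320.4+370.8)/2 × 1 = 345.6
  [1.5→2]: (370.8+324.1)/2 × 0.5 = 173.725
  Sum = 599.425 µg/L·h

AUC = 599 µg/L·h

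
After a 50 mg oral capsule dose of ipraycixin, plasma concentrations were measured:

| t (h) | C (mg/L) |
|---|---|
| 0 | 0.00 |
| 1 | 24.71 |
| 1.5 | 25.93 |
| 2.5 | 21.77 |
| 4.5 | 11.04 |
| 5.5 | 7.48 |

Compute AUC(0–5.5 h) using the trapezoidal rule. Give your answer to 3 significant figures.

Trapezoidal AUC_0→5.5:
  [0→1]: (0.00+24.71)/2 × 1 = 12.355
  [1→1.5]: (24.71+25.93)/2 × 0.5 = 12.66
  [1.5→2.5]: (25.93+21.77)/2 × 1 = 23.85
  [2.5→4.5]: (21.77+11.04)/2 × 2 = 32.81
  [4.5→5.5]: (11.04+7.48)/2 × 1 = 9.26
  Sum = 90.935 mg/L·h

AUC = 90.9 mg/L·h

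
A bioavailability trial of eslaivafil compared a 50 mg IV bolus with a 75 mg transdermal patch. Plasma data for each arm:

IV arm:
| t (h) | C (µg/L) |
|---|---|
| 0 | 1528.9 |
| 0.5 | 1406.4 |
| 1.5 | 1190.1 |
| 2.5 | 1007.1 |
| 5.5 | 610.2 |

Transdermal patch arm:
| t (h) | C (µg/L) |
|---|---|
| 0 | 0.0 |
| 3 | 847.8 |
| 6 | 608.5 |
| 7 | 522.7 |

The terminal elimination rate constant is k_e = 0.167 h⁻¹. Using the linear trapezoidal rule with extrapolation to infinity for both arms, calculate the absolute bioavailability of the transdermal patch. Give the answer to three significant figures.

Trapezoidal AUC_0→5.5 (IV):
  [0→0.5]: (1528.9+1406.4)/2 × 0.5 = 733.825
  [0.5→1.5]: (1406.4+1190.1)/2 × 1 = 1298.25
  [1.5→2.5]: (1190.1+1007.1)/2 × 1 = 1098.6
  [2.5→5.5]: (1007.1+610.2)/2 × 3 = 2425.95
  Sum = 5556.625 µg/L·h
IV tail: 610.2/0.167 = 3653.892; AUC_iv,0→∞ = 5556.625 + 3653.892 = 9210.517 µg/L·h
Trapezoidal AUC_0→7 (transdermal patch):
  [0→3]: (0.0+847.8)/2 × 3 = 1271.7
  [3→6]: (847.8+608.5)/2 × 3 = 2184.45
  [6→7]: (608.5+522.7)/2 × 1 = 565.6
  Sum = 4021.75 µg/L·h
transdermal patch tail: 522.7/0.167 = 3129.940; AUC_ev,0→∞ = 4021.75 + 3129.940 = 7151.69 µg/L·h
F = (AUC_ev/D_ev)/(AUC_iv/D_iv) = (7151.69/75)/(9210.517/50) = 95.3559/184.21034 = 0.5176

F = 0.518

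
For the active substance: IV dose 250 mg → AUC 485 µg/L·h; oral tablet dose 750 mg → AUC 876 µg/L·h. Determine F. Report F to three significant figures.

F = (AUC_ev / D_ev) / (AUC_iv / D_iv)
  = (876/750) / (485/250)
  = 1.168 / 1.94 = 0.6021

F = 0.602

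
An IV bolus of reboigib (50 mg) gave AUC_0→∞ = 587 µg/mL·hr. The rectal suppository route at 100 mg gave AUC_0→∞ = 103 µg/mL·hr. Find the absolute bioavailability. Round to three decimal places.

F = (AUC_ev / D_ev) / (AUC_iv / D_iv)
  = (103/100) / (587/50)
  = 1.03 / 11.74 = 0.0877

F = 0.088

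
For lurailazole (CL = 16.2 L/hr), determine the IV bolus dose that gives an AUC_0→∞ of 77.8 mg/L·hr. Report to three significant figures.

Dose = 1260 mg

Dose_iv = CL × AUC_0→∞
     = 16.2 × 77.8 = 1260.36 mg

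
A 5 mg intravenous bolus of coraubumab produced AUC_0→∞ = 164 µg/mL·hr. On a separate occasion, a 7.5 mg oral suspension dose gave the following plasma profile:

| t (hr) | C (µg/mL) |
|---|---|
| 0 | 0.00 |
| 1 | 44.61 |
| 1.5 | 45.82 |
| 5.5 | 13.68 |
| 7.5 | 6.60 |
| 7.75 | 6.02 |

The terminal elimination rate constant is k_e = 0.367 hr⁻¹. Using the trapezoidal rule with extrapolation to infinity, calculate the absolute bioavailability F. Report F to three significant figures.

F = 0.822

Trapezoidal AUC_0→7.75 (oral suspension):
  [0→1]: (0.00+44.61)/2 × 1 = 22.305
  [1→1.5]: (44.61+45.82)/2 × 0.5 = 22.6075
  [1.5→5.5]: (45.82+13.68)/2 × 4 = 119.0
  [5.5→7.5]: (13.68+6.60)/2 × 2 = 20.28
  [7.5→7.75]: (6.60+6.02)/2 × 0.25 = 1.5775
  Sum = 185.77 µg/mL·hr
Tail: C_last/k_e = 6.02/0.367 = 16.403
AUC_0→∞ (oral suspension) = 185.77 + 16.403 = 202.173 µg/mL·hr
F = (AUC_ev/D_ev)/(AUC_iv/D_iv) = (202.173/7.5)/(164/5) = 26.9564/32.8 = 0.8218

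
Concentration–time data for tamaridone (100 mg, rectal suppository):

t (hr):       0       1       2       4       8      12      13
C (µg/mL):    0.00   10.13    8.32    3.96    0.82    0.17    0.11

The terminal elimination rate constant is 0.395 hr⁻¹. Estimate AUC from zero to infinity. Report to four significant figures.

AUC = 38.53 µg/mL·hr

Trapezoidal AUC_0→13:
  [0→1]: (0.00+10.13)/2 × 1 = 5.065
  [1→2]: (10.13+8.32)/2 × 1 = 9.225
  [2→4]: (8.32+3.96)/2 × 2 = 12.28
  [4→8]: (3.96+0.82)/2 × 4 = 9.56
  [8→12]: (0.82+0.17)/2 × 4 = 1.98
  [12→13]: (0.17+0.11)/2 × 1 = 0.14
  Sum = 38.25 µg/mL·hr
Extrapolated tail: C_last / k_e = 0.11 / 0.395 = 0.278
AUC_0→∞ = 38.25 + 0.278 = 38.528 µg/mL·hr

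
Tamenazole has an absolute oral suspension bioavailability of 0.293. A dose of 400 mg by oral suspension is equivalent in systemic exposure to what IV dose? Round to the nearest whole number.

D_iv = 117 mg

Systemic exposure from an extravascular dose = F × D_ev, so the equivalent IV dose is F × D_ev.
D_iv = F × D_ev = 0.293 × 400 = 117.2 mg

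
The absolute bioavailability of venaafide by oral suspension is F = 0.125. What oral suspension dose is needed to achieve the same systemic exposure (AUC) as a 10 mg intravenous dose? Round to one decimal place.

D_oral = 80.0 mg

For equal systemic exposure: F × D_ev = D_iv
D_ev = D_iv / F = 10 / 0.125 = 80 mg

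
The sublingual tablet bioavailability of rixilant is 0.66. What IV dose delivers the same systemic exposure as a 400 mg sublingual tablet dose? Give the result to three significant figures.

D_iv = 264 mg

Systemic exposure from an extravascular dose = F × D_ev, so the equivalent IV dose is F × D_ev.
D_iv = F × D_ev = 0.66 × 400 = 264 mg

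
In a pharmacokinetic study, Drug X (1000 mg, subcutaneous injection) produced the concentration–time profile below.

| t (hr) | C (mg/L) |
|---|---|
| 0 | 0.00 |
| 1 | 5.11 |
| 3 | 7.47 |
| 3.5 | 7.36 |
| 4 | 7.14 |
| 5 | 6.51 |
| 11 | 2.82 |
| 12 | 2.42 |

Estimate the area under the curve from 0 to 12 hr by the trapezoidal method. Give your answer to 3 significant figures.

AUC = 59.9 mg/L·hr

Trapezoidal AUC_0→12:
  [0→1]: (0.00+5.11)/2 × 1 = 2.555
  [1→3]: (5.11+7.47)/2 × 2 = 12.58
  [3→3.5]: (7.47+7.36)/2 × 0.5 = 3.7075
  [3.5→4]: (7.36+7.14)/2 × 0.5 = 3.625
  [4→5]: (7.14+6.51)/2 × 1 = 6.825
  [5→11]: (6.51+2.82)/2 × 6 = 27.99
  [11→12]: (2.82+2.42)/2 × 1 = 2.62
  Sum = 59.9025 mg/L·hr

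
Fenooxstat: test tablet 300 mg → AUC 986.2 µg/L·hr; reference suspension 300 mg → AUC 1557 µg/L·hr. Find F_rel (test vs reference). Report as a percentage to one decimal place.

F_rel = 63.3%

F_rel = (AUC_test/D_test) / (AUC_ref/D_ref)
      = (986.2/300) / (1557/300)
      = 3.28733 / 5.19 = 0.6334 = 63.34%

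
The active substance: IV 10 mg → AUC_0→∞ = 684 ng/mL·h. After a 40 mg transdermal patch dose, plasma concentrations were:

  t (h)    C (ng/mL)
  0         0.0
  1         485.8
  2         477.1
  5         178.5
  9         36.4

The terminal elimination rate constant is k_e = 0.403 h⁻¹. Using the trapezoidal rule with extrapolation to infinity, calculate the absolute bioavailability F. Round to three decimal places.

Trapezoidal AUC_0→9 (transdermal patch):
  [0→1]: (0.0+485.8)/2 × 1 = 242.9
  [1→2]: (485.8+477.1)/2 × 1 = 481.45
  [2→5]: (477.1+178.5)/2 × 3 = 983.4
  [5→9]: (178.5+36.4)/2 × 4 = 429.8
  Sum = 2137.55 ng/mL·h
Tail: C_last/k_e = 36.4/0.403 = 90.323
AUC_0→∞ (transdermal patch) = 2137.55 + 90.323 = 2227.873 ng/mL·h
F = (AUC_ev/D_ev)/(AUC_iv/D_iv) = (2227.873/40)/(684/10) = 55.696825/68.4 = 0.8143

F = 0.814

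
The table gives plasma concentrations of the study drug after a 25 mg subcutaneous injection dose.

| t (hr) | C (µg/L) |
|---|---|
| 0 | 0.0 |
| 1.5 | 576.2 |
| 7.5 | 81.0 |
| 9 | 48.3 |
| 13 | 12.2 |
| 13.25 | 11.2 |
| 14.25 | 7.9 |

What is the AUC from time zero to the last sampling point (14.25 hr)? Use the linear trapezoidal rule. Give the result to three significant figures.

AUC = 2630 µg/L·hr

Trapezoidal AUC_0→14.25:
  [0→1.5]: (0.0+576.2)/2 × 1.5 = 432.15
  [1.5→7.5]: (576.2+81.0)/2 × 6 = 1971.6
  [7.5→9]: (81.0+48.3)/2 × 1.5 = 96.975
  [9→13]: (48.3+12.2)/2 × 4 = 121.0
  [13→13.25]: (12.2+11.2)/2 × 0.25 = 2.925
  [13.25→14.25]: (11.2+7.9)/2 × 1 = 9.55
  Sum = 2634.2 µg/L·hr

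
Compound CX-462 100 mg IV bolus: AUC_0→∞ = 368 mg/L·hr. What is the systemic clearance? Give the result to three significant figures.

CL = Dose_iv / AUC_0→∞
   = 100 / 368 = 0.271739 L/hr

CL = 0.272 L/hr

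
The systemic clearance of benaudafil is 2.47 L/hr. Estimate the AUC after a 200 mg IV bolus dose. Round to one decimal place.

AUC = 81.0 mg/L·hr

AUC_0→∞ = Dose_iv / CL
        = 200 / 2.47 = 80.9717 mg/L·hr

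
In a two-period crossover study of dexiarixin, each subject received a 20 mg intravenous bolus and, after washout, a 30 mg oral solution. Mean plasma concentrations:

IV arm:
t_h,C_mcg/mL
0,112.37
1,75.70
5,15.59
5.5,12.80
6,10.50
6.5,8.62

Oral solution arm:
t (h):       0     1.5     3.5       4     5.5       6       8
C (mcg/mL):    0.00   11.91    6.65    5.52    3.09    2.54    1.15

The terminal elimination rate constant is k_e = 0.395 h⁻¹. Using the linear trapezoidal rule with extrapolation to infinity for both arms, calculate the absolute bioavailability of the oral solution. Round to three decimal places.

Trapezoidal AUC_0→6.5 (IV):
  [0→1]: (112.37+75.70)/2 × 1 = 94.035
  [1→5]: (75.70+15.59)/2 × 4 = 182.58
  [5→5.5]: (15.59+12.80)/2 × 0.5 = 7.0975
  [5.5→6]: (12.80+10.50)/2 × 0.5 = 5.825
  [6→6.5]: (10.50+8.62)/2 × 0.5 = 4.78
  Sum = 294.3175 mcg/mL·h
IV tail: 8.62/0.395 = 21.823; AUC_iv,0→∞ = 294.3175 + 21.823 = 316.1405 mcg/mL·h
Trapezoidal AUC_0→8 (oral solution):
  [0→1.5]: (0.00+11.91)/2 × 1.5 = 8.9325
  [1.5→3.5]: (11.91+6.65)/2 × 2 = 18.56
  [3.5→4]: (6.65+5.52)/2 × 0.5 = 3.0425
  [4→5.5]: (5.52+3.09)/2 × 1.5 = 6.4575
  [5.5→6]: (3.09+2.54)/2 × 0.5 = 1.4075
  [6→8]: (2.54+1.15)/2 × 2 = 3.69
  Sum = 42.09 mcg/mL·h
oral solution tail: 1.15/0.395 = 2.911; AUC_ev,0→∞ = 42.09 + 2.911 = 45.001 mcg/mL·h
F = (AUC_ev/D_ev)/(AUC_iv/D_iv) = (45.001/30)/(316.1405/20) = 1.50003/15.807025 = 0.0949

F = 0.095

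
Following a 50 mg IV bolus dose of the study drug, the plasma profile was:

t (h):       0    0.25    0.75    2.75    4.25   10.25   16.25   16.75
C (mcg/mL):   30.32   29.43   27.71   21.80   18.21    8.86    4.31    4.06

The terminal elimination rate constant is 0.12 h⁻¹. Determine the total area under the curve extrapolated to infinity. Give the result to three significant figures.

Trapezoidal AUC_0→16.75:
  [0→0.25]: (30.32+29.43)/2 × 0.25 = 7.46875
  [0.25→0.75]: (29.43+27.71)/2 × 0.5 = 14.285
  [0.75→2.75]: (27.71+21.80)/2 × 2 = 49.51
  [2.75→4.25]: (21.80+18.21)/2 × 1.5 = 30.0075
  [4.25→10.25]: (18.21+8.86)/2 × 6 = 81.21
  [10.25→16.25]: (8.86+4.31)/2 × 6 = 39.51
  [16.25→16.75]: (4.31+4.06)/2 × 0.5 = 2.0925
  Sum = 224.08375 mcg/mL·h
Extrapolated tail: C_last / k_e = 4.06 / 0.12 = 33.833
AUC_0→∞ = 224.08375 + 33.833 = 257.91675 mcg/mL·h

AUC = 258 mcg/mL·h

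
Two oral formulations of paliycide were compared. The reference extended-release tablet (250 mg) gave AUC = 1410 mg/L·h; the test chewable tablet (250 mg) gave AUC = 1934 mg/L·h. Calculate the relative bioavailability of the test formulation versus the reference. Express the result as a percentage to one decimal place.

F_rel = 137.2%

F_rel = (AUC_test/D_test) / (AUC_ref/D_ref)
      = (1934/250) / (1410/250)
      = 7.736 / 5.64 = 1.3716 = 137.16%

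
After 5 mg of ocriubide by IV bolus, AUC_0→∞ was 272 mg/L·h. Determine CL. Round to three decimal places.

CL = Dose_iv / AUC_0→∞
   = 5 / 272 = 0.0183824 L/h

CL = 0.018 L/h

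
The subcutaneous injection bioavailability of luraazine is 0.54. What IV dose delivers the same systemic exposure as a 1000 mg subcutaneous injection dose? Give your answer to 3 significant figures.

Systemic exposure from an extravascular dose = F × D_ev, so the equivalent IV dose is F × D_ev.
D_iv = F × D_ev = 0.54 × 1000 = 540 mg

D_iv = 540 mg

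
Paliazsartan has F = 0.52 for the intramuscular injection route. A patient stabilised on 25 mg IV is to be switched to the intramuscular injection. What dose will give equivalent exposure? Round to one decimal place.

D_intramuscular = 48.1 mg

For equal systemic exposure: F × D_ev = D_iv
D_ev = D_iv / F = 25 / 0.52 = 48.0769 mg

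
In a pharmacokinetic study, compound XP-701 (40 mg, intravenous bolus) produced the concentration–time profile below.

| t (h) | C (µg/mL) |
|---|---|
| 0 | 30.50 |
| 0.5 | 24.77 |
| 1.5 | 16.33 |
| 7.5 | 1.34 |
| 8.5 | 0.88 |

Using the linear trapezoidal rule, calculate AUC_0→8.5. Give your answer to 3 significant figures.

AUC = 88.5 µg/mL·h

Trapezoidal AUC_0→8.5:
  [0→0.5]: (30.50+24.77)/2 × 0.5 = 13.8175
  [0.5→1.5]: (24.77+16.33)/2 × 1 = 20.55
  [1.5→7.5]: (16.33+1.34)/2 × 6 = 53.01
  [7.5→8.5]: (1.34+0.88)/2 × 1 = 1.11
  Sum = 88.4875 µg/mL·h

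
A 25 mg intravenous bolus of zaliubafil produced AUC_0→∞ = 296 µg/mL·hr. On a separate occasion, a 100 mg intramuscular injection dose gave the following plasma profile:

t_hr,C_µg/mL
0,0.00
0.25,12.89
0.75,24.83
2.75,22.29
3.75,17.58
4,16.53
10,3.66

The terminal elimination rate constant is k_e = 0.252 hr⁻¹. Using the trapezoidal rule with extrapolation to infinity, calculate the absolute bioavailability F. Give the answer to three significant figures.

F = 0.133

Trapezoidal AUC_0→10 (intramuscular injection):
  [0→0.25]: (0.00+12.89)/2 × 0.25 = 1.61125
  [0.25→0.75]: (12.89+24.83)/2 × 0.5 = 9.43
  [0.75→2.75]: (24.83+22.29)/2 × 2 = 47.12
  [2.75→3.75]: (22.29+17.58)/2 × 1 = 19.935
  [3.75→4]: (17.58+16.53)/2 × 0.25 = 4.26375
  [4→10]: (16.53+3.66)/2 × 6 = 60.57
  Sum = 142.93 µg/mL·hr
Tail: C_last/k_e = 3.66/0.252 = 14.524
AUC_0→∞ (intramuscular injection) = 142.93 + 14.524 = 157.454 µg/mL·hr
F = (AUC_ev/D_ev)/(AUC_iv/D_iv) = (157.454/100)/(296/25) = 1.57454/11.84 = 0.1330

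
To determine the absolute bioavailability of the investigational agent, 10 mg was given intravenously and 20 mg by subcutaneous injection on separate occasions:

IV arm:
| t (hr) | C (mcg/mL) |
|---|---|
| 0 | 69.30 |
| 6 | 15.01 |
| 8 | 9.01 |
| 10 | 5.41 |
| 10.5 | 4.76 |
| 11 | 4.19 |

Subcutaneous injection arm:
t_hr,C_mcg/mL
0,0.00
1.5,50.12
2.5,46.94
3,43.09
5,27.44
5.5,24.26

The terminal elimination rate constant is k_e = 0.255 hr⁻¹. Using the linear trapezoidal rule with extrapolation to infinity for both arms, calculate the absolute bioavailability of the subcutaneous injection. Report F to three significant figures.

Trapezoidal AUC_0→11 (IV):
  [0→6]: (69.30+15.01)/2 × 6 = 252.93
  [6→8]: (15.01+9.01)/2 × 2 = 24.02
  [8→10]: (9.01+5.41)/2 × 2 = 14.42
  [10→10.5]: (5.41+4.76)/2 × 0.5 = 2.5425
  [10.5→11]: (4.76+4.19)/2 × 0.5 = 2.2375
  Sum = 296.15 mcg/mL·hr
IV tail: 4.19/0.255 = 16.431; AUC_iv,0→∞ = 296.15 + 16.431 = 312.581 mcg/mL·hr
Trapezoidal AUC_0→5.5 (subcutaneous injection):
  [0→1.5]: (0.00+50.12)/2 × 1.5 = 37.59
  [1.5→2.5]: (50.12+46.94)/2 × 1 = 48.53
  [2.5→3]: (46.94+43.09)/2 × 0.5 = 22.5075
  [3→5]: (43.09+27.44)/2 × 2 = 70.53
  [5→5.5]: (27.44+24.26)/2 × 0.5 = 12.925
  Sum = 192.0825 mcg/mL·hr
subcutaneous injection tail: 24.26/0.255 = 95.137; AUC_ev,0→∞ = 192.0825 + 95.137 = 287.2195 mcg/mL·hr
F = (AUC_ev/D_ev)/(AUC_iv/D_iv) = (287.2195/20)/(312.581/10) = 14.360975/31.2581 = 0.4594

F = 0.459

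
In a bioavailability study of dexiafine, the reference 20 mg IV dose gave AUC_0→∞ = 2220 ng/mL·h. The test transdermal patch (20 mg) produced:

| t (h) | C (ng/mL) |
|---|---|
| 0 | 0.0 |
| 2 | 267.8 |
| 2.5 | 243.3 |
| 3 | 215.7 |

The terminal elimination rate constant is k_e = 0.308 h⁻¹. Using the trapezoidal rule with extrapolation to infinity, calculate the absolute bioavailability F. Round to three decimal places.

F = 0.545

Trapezoidal AUC_0→3 (transdermal patch):
  [0→2]: (0.0+267.8)/2 × 2 = 267.8
  [2→2.5]: (267.8+243.3)/2 × 0.5 = 127.775
  [2.5→3]: (243.3+215.7)/2 × 0.5 = 114.75
  Sum = 510.325 ng/mL·h
Tail: C_last/k_e = 215.7/0.308 = 700.325
AUC_0→∞ (transdermal patch) = 510.325 + 700.325 = 1210.65 ng/mL·h
F = (AUC_ev/D_ev)/(AUC_iv/D_iv) = (1210.65/20)/(2220/20) = 60.5325/111 = 0.5453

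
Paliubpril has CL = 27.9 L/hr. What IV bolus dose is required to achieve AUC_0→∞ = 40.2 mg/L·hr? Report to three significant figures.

Dose_iv = CL × AUC_0→∞
     = 27.9 × 40.2 = 1121.58 mg

Dose = 1120 mg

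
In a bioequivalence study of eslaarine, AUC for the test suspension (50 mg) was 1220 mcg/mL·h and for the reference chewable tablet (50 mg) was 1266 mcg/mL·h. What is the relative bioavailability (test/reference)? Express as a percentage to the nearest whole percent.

F_rel = (AUC_test/D_test) / (AUC_ref/D_ref)
      = (1220/50) / (1266/50)
      = 24.4 / 25.32 = 0.9637 = 96.37%

F_rel = 96%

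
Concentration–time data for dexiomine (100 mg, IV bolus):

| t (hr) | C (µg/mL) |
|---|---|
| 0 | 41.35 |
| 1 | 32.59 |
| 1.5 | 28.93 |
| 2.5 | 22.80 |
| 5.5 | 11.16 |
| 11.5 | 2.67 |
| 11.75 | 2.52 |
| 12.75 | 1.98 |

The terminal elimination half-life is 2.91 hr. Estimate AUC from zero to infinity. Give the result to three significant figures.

AUC = 182 µg/mL·hr

Trapezoidal AUC_0→12.75:
  [0→1]: (41.35+32.59)/2 × 1 = 36.97
  [1→1.5]: (32.59+28.93)/2 × 0.5 = 15.38
  [1.5→2.5]: (28.93+22.80)/2 × 1 = 25.865
  [2.5→5.5]: (22.80+11.16)/2 × 3 = 50.94
  [5.5→11.5]: (11.16+2.67)/2 × 6 = 41.49
  [11.5→11.75]: (2.67+2.52)/2 × 0.25 = 0.64875
  [11.75→12.75]: (2.52+1.98)/2 × 1 = 2.25
  Sum = 173.54375 µg/mL·hr
k_e = ln2 / t½ = 0.693147 / 2.91 = 0.2382 hr^-1
Extrapolated tail: C_last / k_e = 1.98 / 0.2382 = 8.312
AUC_0→∞ = 173.54375 + 8.312 = 181.85575 µg/mL·hr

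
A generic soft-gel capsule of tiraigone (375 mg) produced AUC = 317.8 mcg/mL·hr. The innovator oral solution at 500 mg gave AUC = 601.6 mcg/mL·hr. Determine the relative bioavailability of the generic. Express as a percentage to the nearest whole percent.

F_rel = (AUC_test/D_test) / (AUC_ref/D_ref)
      = (317.8/375) / (601.6/500)
      = 0.847467 / 1.2032 = 0.7043 = 70.43%

F_rel = 70%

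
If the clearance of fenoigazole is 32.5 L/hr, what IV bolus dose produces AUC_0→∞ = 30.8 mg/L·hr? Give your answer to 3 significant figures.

Dose_iv = CL × AUC_0→∞
     = 32.5 × 30.8 = 1001 mg

Dose = 1000 mg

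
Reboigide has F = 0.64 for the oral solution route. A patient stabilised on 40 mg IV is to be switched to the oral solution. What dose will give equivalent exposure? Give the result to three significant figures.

For equal systemic exposure: F × D_ev = D_iv
D_ev = D_iv / F = 40 / 0.64 = 62.5 mg

D_oral = 62.5 mg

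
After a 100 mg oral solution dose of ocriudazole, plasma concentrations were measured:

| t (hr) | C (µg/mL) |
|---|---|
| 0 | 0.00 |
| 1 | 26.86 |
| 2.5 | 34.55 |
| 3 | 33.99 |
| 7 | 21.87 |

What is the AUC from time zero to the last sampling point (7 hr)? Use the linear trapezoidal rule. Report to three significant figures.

Trapezoidal AUC_0→7:
  [0→1]: (0.00+26.86)/2 × 1 = 13.43
  [1→2.5]: (26.86+34.55)/2 × 1.5 = 46.0575
  [2.5→3]: (34.55+33.99)/2 × 0.5 = 17.135
  [3→7]: (33.99+21.87)/2 × 4 = 111.72
  Sum = 188.3425 µg/mL·hr

AUC = 188 µg/mL·hr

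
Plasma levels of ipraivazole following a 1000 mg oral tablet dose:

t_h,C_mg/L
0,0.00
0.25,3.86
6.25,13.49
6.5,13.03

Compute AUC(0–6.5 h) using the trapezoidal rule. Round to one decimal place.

AUC = 55.8 mg/L·h

Trapezoidal AUC_0→6.5:
  [0→0.25]: (0.00+3.86)/2 × 0.25 = 0.4825
  [0.25→6.25]: (3.86+13.49)/2 × 6 = 52.05
  [6.25→6.5]: (13.49+13.03)/2 × 0.25 = 3.315
  Sum = 55.8475 mg/L·h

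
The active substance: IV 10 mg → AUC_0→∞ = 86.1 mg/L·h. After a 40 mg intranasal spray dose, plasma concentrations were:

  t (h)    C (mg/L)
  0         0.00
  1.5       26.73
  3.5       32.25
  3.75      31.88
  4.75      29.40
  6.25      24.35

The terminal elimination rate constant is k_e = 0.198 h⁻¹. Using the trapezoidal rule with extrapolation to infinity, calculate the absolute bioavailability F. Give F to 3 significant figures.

Trapezoidal AUC_0→6.25 (intranasal spray):
  [0→1.5]: (0.00+26.73)/2 × 1.5 = 20.0475
  [1.5→3.5]: (26.73+32.25)/2 × 2 = 58.98
  [3.5→3.75]: (32.25+31.88)/2 × 0.25 = 8.01625
  [3.75→4.75]: (31.88+29.40)/2 × 1 = 30.64
  [4.75→6.25]: (29.40+24.35)/2 × 1.5 = 40.3125
  Sum = 157.99625 mg/L·h
Tail: C_last/k_e = 24.35/0.198 = 122.980
AUC_0→∞ (intranasal spray) = 157.99625 + 122.980 = 280.97625 mg/L·h
F = (AUC_ev/D_ev)/(AUC_iv/D_iv) = (280.97625/40)/(86.1/10) = 7.02441/8.61 = 0.8158

F = 0.816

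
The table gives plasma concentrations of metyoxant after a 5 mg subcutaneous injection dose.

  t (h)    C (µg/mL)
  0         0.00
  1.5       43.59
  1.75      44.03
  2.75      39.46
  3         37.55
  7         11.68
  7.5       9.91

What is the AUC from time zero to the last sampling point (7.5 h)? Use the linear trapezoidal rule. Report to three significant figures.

AUC = 199 µg/mL·h

Trapezoidal AUC_0→7.5:
  [0→1.5]: (0.00+43.59)/2 × 1.5 = 32.6925
  [1.5→1.75]: (43.59+44.03)/2 × 0.25 = 10.9525
  [1.75→2.75]: (44.03+39.46)/2 × 1 = 41.745
  [2.75→3]: (39.46+37.55)/2 × 0.25 = 9.62625
  [3→7]: (37.55+11.68)/2 × 4 = 98.46
  [7→7.5]: (11.68+9.91)/2 × 0.5 = 5.3975
  Sum = 198.87375 µg/mL·h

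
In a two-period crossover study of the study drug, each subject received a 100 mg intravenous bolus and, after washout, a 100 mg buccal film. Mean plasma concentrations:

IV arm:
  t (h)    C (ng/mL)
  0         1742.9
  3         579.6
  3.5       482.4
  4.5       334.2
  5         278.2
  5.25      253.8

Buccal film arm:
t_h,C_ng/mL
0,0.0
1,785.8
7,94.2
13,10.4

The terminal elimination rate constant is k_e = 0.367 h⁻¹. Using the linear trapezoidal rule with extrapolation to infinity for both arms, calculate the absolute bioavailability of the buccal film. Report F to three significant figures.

Trapezoidal AUC_0→5.25 (IV):
  [0→3]: (1742.9+579.6)/2 × 3 = 3483.75
  [3→3.5]: (579.6+482.4)/2 × 0.5 = 265.5
  [3.5→4.5]: (482.4+334.2)/2 × 1 = 408.3
  [4.5→5]: (334.2+278.2)/2 × 0.5 = 153.1
  [5→5.25]: (278.2+253.8)/2 × 0.25 = 66.5
  Sum = 4377.15 ng/mL·h
IV tail: 253.8/0.367 = 691.553; AUC_iv,0→∞ = 4377.15 + 691.553 = 5068.703 ng/mL·h
Trapezoidal AUC_0→13 (buccal film):
  [0→1]: (0.0+785.8)/2 × 1 = 392.9
  [1→7]: (785.8+94.2)/2 × 6 = 2640.0
  [7→13]: (94.2+10.4)/2 × 6 = 313.8
  Sum = 3346.7 ng/mL·h
buccal film tail: 10.4/0.367 = 28.338; AUC_ev,0→∞ = 3346.7 + 28.338 = 3375.038 ng/mL·h
F = (AUC_ev/D_ev)/(AUC_iv/D_iv) = (3375.038/100)/(5068.703/100) = 33.75038/50.68703 = 0.6659

F = 0.666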